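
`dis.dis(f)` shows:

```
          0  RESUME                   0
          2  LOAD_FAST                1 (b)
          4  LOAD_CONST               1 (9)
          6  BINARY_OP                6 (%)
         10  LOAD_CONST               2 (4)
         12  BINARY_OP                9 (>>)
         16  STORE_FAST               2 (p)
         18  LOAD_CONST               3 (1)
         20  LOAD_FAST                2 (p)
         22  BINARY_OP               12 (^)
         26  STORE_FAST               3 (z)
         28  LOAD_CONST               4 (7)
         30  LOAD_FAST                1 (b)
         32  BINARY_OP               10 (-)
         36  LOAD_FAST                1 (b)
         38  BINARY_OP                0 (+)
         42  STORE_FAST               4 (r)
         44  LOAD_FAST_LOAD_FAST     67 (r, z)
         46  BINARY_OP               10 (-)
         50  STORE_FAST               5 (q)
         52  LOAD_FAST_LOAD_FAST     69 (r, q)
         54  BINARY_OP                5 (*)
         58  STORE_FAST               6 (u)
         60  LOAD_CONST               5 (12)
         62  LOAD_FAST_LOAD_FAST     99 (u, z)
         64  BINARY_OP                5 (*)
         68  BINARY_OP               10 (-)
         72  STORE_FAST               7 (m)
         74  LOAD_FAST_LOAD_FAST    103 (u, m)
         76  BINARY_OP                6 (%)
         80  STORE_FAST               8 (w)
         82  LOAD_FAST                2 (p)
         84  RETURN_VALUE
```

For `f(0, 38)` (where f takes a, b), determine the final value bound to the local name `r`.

7

LOAD_FAST b → push 38. Stack: [38]
LOAD_CONST → push 9. Stack: [38, 9]
BINARY_OP % → 38 % 9 = 2. Stack: [2]
LOAD_CONST → push 4. Stack: [2, 4]
BINARY_OP >> → 2 >> 4 = 0. Stack: [0]
STORE_FAST p → p=0. Stack: []
LOAD_CONST → push 1. Stack: [1]
LOAD_FAST p → push 0. Stack: [1, 0]
BINARY_OP ^ → 1 ^ 0 = 1. Stack: [1]
STORE_FAST z → z=1. Stack: []
LOAD_CONST → push 7. Stack: [7]
LOAD_FAST b → push 38. Stack: [7, 38]
BINARY_OP - → 7 - 38 = -31. Stack: [-31]
LOAD_FAST b → push 38. Stack: [-31, 38]
BINARY_OP + → -31 + 38 = 7. Stack: [7]
STORE_FAST r → r=7. Stack: []
LOAD_FAST_LOAD_FAST r,z → push 7,1. Stack: [7, 1]
BINARY_OP - → 7 - 1 = 6. Stack: [6]
STORE_FAST q → q=6. Stack: []
LOAD_FAST_LOAD_FAST r,q → push 7,6. Stack: [7, 6]
BINARY_OP * → 7 * 6 = 42. Stack: [42]
STORE_FAST u → u=42. Stack: []
LOAD_CONST → push 12. Stack: [12]
LOAD_FAST_LOAD_FAST u,z → push 42,1. Stack: [12, 42, 1]
BINARY_OP * → 42 * 1 = 42. Stack: [12, 42]
BINARY_OP - → 12 - 42 = -30. Stack: [-30]
STORE_FAST m → m=-30. Stack: []
LOAD_FAST_LOAD_FAST u,m → push 42,-30. Stack: [42, -30]
BINARY_OP % → 42 % -30 = -18. Stack: [-18]
STORE_FAST w → w=-18. Stack: []
LOAD_FAST p → push 0. Stack: [0]
RETURN_VALUE → return 0.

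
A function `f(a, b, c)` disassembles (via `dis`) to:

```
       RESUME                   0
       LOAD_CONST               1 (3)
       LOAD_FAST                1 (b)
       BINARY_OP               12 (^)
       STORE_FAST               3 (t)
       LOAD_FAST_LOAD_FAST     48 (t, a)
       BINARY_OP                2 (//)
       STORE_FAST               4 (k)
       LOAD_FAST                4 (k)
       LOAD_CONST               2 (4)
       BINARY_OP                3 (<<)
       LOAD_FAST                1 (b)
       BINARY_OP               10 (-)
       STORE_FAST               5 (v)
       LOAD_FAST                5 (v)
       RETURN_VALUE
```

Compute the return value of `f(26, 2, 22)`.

LOAD_CONST → push 3. Stack: [3]
LOAD_FAST b → push 2. Stack: [3, 2]
BINARY_OP ^ → 3 ^ 2 = 1. Stack: [1]
STORE_FAST t → t=1. Stack: []
LOAD_FAST_LOAD_FAST t,a → push 1,26. Stack: [1, 26]
BINARY_OP // → 1 // 26 = 0. Stack: [0]
STORE_FAST k → k=0. Stack: []
LOAD_FAST k → push 0. Stack: [0]
LOAD_CONST → push 4. Stack: [0, 4]
BINARY_OP << → 0 << 4 = 0. Stack: [0]
LOAD_FAST b → push 2. Stack: [0, 2]
BINARY_OP - → 0 - 2 = -2. Stack: [-2]
STORE_FAST v → v=-2. Stack: []
LOAD_FAST v → push -2. Stack: [-2]
RETURN_VALUE → return -2.

-2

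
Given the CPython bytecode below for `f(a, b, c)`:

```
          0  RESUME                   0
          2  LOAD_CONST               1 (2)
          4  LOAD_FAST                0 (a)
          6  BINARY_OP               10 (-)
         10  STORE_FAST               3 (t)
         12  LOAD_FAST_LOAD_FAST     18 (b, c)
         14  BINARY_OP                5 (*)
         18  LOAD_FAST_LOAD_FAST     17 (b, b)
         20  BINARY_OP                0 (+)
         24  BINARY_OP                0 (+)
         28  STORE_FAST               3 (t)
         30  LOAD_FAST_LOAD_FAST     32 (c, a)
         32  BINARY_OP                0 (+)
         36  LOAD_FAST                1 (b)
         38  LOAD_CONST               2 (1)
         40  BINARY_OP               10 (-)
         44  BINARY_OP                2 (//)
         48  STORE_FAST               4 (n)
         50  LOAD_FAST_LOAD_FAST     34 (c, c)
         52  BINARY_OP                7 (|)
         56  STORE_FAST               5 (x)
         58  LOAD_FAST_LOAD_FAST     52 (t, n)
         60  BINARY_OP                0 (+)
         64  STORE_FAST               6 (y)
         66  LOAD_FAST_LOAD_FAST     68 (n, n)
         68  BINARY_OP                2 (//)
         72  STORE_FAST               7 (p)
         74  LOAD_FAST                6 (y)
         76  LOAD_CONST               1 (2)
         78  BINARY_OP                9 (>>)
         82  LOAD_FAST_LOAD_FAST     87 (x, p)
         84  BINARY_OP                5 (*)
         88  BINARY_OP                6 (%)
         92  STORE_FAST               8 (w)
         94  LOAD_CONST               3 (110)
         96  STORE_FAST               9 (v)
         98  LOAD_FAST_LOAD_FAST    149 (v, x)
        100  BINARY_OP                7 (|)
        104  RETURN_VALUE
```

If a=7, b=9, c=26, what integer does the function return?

126

LOAD_CONST → push 2. Stack: [2]
LOAD_FAST a → push 7. Stack: [2, 7]
BINARY_OP - → 2 - 7 = -5. Stack: [-5]
STORE_FAST t → t=-5. Stack: []
LOAD_FAST_LOAD_FAST b,c → push 9,26. Stack: [9, 26]
BINARY_OP * → 9 * 26 = 234. Stack: [234]
LOAD_FAST_LOAD_FAST b,b → push 9,9. Stack: [234, 9, 9]
BINARY_OP + → 9 + 9 = 18. Stack: [234, 18]
BINARY_OP + → 234 + 18 = 252. Stack: [252]
STORE_FAST t → t=252. Stack: []
LOAD_FAST_LOAD_FAST c,a → push 26,7. Stack: [26, 7]
BINARY_OP + → 26 + 7 = 33. Stack: [33]
LOAD_FAST b → push 9. Stack: [33, 9]
LOAD_CONST → push 1. Stack: [33, 9, 1]
BINARY_OP - → 9 - 1 = 8. Stack: [33, 8]
BINARY_OP // → 33 // 8 = 4. Stack: [4]
STORE_FAST n → n=4. Stack: []
LOAD_FAST_LOAD_FAST c,c → push 26,26. Stack: [26, 26]
BINARY_OP | → 26 | 26 = 26. Stack: [26]
STORE_FAST x → x=26. Stack: []
LOAD_FAST_LOAD_FAST t,n → push 252,4. Stack: [252, 4]
BINARY_OP + → 252 + 4 = 256. Stack: [256]
STORE_FAST y → y=256. Stack: []
LOAD_FAST_LOAD_FAST n,n → push 4,4. Stack: [4, 4]
BINARY_OP // → 4 // 4 = 1. Stack: [1]
STORE_FAST p → p=1. Stack: []
LOAD_FAST y → push 256. Stack: [256]
LOAD_CONST → push 2. Stack: [256, 2]
BINARY_OP >> → 256 >> 2 = 64. Stack: [64]
LOAD_FAST_LOAD_FAST x,p → push 26,1. Stack: [64, 26, 1]
BINARY_OP * → 26 * 1 = 26. Stack: [64, 26]
BINARY_OP % → 64 % 26 = 12. Stack: [12]
STORE_FAST w → w=12. Stack: []
LOAD_CONST → push 110. Stack: [110]
STORE_FAST v → v=110. Stack: []
LOAD_FAST_LOAD_FAST v,x → push 110,26. Stack: [110, 26]
BINARY_OP | → 110 | 26 = 126. Stack: [126]
RETURN_VALUE → return 126.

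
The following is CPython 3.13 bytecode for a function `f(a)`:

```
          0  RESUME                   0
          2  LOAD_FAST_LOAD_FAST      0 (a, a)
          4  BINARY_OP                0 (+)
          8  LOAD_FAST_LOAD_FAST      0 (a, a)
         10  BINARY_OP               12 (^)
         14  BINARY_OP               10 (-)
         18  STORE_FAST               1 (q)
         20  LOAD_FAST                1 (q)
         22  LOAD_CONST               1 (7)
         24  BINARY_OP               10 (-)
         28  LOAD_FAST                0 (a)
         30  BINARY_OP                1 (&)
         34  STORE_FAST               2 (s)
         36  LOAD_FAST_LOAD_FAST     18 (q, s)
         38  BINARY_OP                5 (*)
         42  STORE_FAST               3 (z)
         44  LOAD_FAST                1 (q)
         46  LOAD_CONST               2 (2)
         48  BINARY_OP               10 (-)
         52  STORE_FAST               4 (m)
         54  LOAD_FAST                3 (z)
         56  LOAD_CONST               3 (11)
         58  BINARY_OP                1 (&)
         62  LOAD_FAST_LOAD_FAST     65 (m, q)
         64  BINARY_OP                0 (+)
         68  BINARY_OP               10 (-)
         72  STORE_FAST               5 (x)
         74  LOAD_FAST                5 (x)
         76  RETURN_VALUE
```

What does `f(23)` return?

-88

LOAD_FAST_LOAD_FAST a,a → push 23,23. Stack: [23, 23]
BINARY_OP + → 23 + 23 = 46. Stack: [46]
LOAD_FAST_LOAD_FAST a,a → push 23,23. Stack: [46, 23, 23]
BINARY_OP ^ → 23 ^ 23 = 0. Stack: [46, 0]
BINARY_OP - → 46 - 0 = 46. Stack: [46]
STORE_FAST q → q=46. Stack: []
LOAD_FAST q → push 46. Stack: [46]
LOAD_CONST → push 7. Stack: [46, 7]
BINARY_OP - → 46 - 7 = 39. Stack: [39]
LOAD_FAST a → push 23. Stack: [39, 23]
BINARY_OP & → 39 & 23 = 7. Stack: [7]
STORE_FAST s → s=7. Stack: []
LOAD_FAST_LOAD_FAST q,s → push 46,7. Stack: [46, 7]
BINARY_OP * → 46 * 7 = 322. Stack: [322]
STORE_FAST z → z=322. Stack: []
LOAD_FAST q → push 46. Stack: [46]
LOAD_CONST → push 2. Stack: [46, 2]
BINARY_OP - → 46 - 2 = 44. Stack: [44]
STORE_FAST m → m=44. Stack: []
LOAD_FAST z → push 322. Stack: [322]
LOAD_CONST → push 11. Stack: [322, 11]
BINARY_OP & → 322 & 11 = 2. Stack: [2]
LOAD_FAST_LOAD_FAST m,q → push 44,46. Stack: [2, 44, 46]
BINARY_OP + → 44 + 46 = 90. Stack: [2, 90]
BINARY_OP - → 2 - 90 = -88. Stack: [-88]
STORE_FAST x → x=-88. Stack: []
LOAD_FAST x → push -88. Stack: [-88]
RETURN_VALUE → return -88.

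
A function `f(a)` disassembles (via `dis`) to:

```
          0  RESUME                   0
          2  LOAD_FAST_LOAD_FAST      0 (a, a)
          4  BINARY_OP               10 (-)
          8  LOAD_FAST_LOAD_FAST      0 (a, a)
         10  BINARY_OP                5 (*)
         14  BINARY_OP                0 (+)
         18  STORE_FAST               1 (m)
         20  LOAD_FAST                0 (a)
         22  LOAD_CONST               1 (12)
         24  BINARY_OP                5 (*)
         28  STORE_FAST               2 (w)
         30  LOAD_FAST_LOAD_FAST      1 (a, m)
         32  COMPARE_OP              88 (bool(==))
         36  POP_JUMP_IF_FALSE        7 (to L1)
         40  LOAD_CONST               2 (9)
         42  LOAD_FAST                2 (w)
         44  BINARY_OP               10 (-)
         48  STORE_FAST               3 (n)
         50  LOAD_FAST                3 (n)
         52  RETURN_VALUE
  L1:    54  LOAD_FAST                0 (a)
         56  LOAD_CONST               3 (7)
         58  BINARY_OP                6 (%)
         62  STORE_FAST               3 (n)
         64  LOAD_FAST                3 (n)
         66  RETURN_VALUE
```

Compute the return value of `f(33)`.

5

LOAD_FAST_LOAD_FAST a,a → push 33,33. Stack: [33, 33]
BINARY_OP - → 33 - 33 = 0. Stack: [0]
LOAD_FAST_LOAD_FAST a,a → push 33,33. Stack: [0, 33, 33]
BINARY_OP * → 33 * 33 = 1089. Stack: [0, 1089]
BINARY_OP + → 0 + 1089 = 1089. Stack: [1089]
STORE_FAST m → m=1089. Stack: []
LOAD_FAST a → push 33. Stack: [33]
LOAD_CONST → push 12. Stack: [33, 12]
BINARY_OP * → 33 * 12 = 396. Stack: [396]
STORE_FAST w → w=396. Stack: []
LOAD_FAST_LOAD_FAST a,m → push 33,1089. Stack: [33, 1089]
COMPARE_OP bool(==) → 33 vs 1089 = False. Stack: [False]
POP_JUMP_IF_FALSE → pop False; jump. Stack: []
LOAD_FAST a → push 33. Stack: [33]
LOAD_CONST → push 7. Stack: [33, 7]
BINARY_OP % → 33 % 7 = 5. Stack: [5]
STORE_FAST n → n=5. Stack: []
LOAD_FAST n → push 5. Stack: [5]
RETURN_VALUE → return 5.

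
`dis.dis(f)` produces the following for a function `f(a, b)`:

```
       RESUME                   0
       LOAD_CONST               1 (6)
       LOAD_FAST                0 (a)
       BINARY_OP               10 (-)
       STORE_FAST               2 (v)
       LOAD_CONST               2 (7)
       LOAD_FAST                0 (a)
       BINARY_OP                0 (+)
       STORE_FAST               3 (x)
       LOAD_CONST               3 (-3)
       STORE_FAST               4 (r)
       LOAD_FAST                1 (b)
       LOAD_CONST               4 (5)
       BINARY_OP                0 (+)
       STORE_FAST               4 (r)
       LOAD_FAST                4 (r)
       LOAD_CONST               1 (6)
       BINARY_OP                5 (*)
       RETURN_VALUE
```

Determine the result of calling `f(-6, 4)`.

54

LOAD_CONST → push 6. Stack: [6]
LOAD_FAST a → push -6. Stack: [6, -6]
BINARY_OP - → 6 - -6 = 12. Stack: [12]
STORE_FAST v → v=12. Stack: []
LOAD_CONST → push 7. Stack: [7]
LOAD_FAST a → push -6. Stack: [7, -6]
BINARY_OP + → 7 + -6 = 1. Stack: [1]
STORE_FAST x → x=1. Stack: []
LOAD_CONST → push -3. Stack: [-3]
STORE_FAST r → r=-3. Stack: []
LOAD_FAST b → push 4. Stack: [4]
LOAD_CONST → push 5. Stack: [4, 5]
BINARY_OP + → 4 + 5 = 9. Stack: [9]
STORE_FAST r → r=9. Stack: []
LOAD_FAST r → push 9. Stack: [9]
LOAD_CONST → push 6. Stack: [9, 6]
BINARY_OP * → 9 * 6 = 54. Stack: [54]
RETURN_VALUE → return 54.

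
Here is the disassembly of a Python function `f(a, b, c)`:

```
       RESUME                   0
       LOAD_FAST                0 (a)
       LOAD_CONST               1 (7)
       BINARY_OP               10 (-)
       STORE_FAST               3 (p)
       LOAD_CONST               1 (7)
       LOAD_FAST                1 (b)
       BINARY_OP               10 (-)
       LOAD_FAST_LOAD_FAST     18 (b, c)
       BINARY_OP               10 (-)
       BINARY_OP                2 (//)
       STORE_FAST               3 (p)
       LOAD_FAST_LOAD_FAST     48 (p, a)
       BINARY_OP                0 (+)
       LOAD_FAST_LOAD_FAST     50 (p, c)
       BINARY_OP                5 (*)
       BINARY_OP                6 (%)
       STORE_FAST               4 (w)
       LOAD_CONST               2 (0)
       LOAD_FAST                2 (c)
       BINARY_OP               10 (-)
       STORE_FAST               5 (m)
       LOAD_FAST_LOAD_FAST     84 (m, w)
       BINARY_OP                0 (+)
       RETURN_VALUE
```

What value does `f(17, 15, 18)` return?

LOAD_FAST a → push 17. Stack: [17]
LOAD_CONST → push 7. Stack: [17, 7]
BINARY_OP - → 17 - 7 = 10. Stack: [10]
STORE_FAST p → p=10. Stack: []
LOAD_CONST → push 7. Stack: [7]
LOAD_FAST b → push 15. Stack: [7, 15]
BINARY_OP - → 7 - 15 = -8. Stack: [-8]
LOAD_FAST_LOAD_FAST b,c → push 15,18. Stack: [-8, 15, 18]
BINARY_OP - → 15 - 18 = -3. Stack: [-8, -3]
BINARY_OP // → -8 // -3 = 2. Stack: [2]
STORE_FAST p → p=2. Stack: []
LOAD_FAST_LOAD_FAST p,a → push 2,17. Stack: [2, 17]
BINARY_OP + → 2 + 17 = 19. Stack: [19]
LOAD_FAST_LOAD_FAST p,c → push 2,18. Stack: [19, 2, 18]
BINARY_OP * → 2 * 18 = 36. Stack: [19, 36]
BINARY_OP % → 19 % 36 = 19. Stack: [19]
STORE_FAST w → w=19. Stack: []
LOAD_CONST → push 0. Stack: [0]
LOAD_FAST c → push 18. Stack: [0, 18]
BINARY_OP - → 0 - 18 = -18. Stack: [-18]
STORE_FAST m → m=-18. Stack: []
LOAD_FAST_LOAD_FAST m,w → push -18,19. Stack: [-18, 19]
BINARY_OP + → -18 + 19 = 1. Stack: [1]
RETURN_VALUE → return 1.

1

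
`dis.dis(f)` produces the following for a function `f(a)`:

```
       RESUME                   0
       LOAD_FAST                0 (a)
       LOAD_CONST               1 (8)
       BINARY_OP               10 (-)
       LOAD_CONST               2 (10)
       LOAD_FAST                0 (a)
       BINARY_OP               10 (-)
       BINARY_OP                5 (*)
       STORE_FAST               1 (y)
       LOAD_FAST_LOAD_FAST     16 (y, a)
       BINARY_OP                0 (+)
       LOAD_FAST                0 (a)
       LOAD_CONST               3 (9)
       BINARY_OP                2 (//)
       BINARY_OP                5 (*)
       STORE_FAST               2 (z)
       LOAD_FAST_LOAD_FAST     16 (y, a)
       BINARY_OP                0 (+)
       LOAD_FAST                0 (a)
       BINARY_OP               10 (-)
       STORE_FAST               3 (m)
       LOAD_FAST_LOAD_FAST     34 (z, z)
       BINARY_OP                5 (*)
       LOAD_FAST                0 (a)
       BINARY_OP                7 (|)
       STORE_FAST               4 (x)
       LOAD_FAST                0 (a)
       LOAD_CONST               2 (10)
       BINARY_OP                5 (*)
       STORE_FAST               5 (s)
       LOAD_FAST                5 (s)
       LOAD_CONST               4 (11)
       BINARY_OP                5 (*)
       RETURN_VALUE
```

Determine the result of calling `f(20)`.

2200

LOAD_FAST a → push 20. Stack: [20]
LOAD_CONST → push 8. Stack: [20, 8]
BINARY_OP - → 20 - 8 = 12. Stack: [12]
LOAD_CONST → push 10. Stack: [12, 10]
LOAD_FAST a → push 20. Stack: [12, 10, 20]
BINARY_OP - → 10 - 20 = -10. Stack: [12, -10]
BINARY_OP * → 12 * -10 = -120. Stack: [-120]
STORE_FAST y → y=-120. Stack: []
LOAD_FAST_LOAD_FAST y,a → push -120,20. Stack: [-120, 20]
BINARY_OP + → -120 + 20 = -100. Stack: [-100]
LOAD_FAST a → push 20. Stack: [-100, 20]
LOAD_CONST → push 9. Stack: [-100, 20, 9]
BINARY_OP // → 20 // 9 = 2. Stack: [-100, 2]
BINARY_OP * → -100 * 2 = -200. Stack: [-200]
STORE_FAST z → z=-200. Stack: []
LOAD_FAST_LOAD_FAST y,a → push -120,20. Stack: [-120, 20]
BINARY_OP + → -120 + 20 = -100. Stack: [-100]
LOAD_FAST a → push 20. Stack: [-100, 20]
BINARY_OP - → -100 - 20 = -120. Stack: [-120]
STORE_FAST m → m=-120. Stack: []
LOAD_FAST_LOAD_FAST z,z → push -200,-200. Stack: [-200, -200]
BINARY_OP * → -200 * -200 = 40000. Stack: [40000]
LOAD_FAST a → push 20. Stack: [40000, 20]
BINARY_OP | → 40000 | 20 = 40020. Stack: [40020]
STORE_FAST x → x=40020. Stack: []
LOAD_FAST a → push 20. Stack: [20]
LOAD_CONST → push 10. Stack: [20, 10]
BINARY_OP * → 20 * 10 = 200. Stack: [200]
STORE_FAST s → s=200. Stack: []
LOAD_FAST s → push 200. Stack: [200]
LOAD_CONST → push 11. Stack: [200, 11]
BINARY_OP * → 200 * 11 = 2200. Stack: [2200]
RETURN_VALUE → return 2200.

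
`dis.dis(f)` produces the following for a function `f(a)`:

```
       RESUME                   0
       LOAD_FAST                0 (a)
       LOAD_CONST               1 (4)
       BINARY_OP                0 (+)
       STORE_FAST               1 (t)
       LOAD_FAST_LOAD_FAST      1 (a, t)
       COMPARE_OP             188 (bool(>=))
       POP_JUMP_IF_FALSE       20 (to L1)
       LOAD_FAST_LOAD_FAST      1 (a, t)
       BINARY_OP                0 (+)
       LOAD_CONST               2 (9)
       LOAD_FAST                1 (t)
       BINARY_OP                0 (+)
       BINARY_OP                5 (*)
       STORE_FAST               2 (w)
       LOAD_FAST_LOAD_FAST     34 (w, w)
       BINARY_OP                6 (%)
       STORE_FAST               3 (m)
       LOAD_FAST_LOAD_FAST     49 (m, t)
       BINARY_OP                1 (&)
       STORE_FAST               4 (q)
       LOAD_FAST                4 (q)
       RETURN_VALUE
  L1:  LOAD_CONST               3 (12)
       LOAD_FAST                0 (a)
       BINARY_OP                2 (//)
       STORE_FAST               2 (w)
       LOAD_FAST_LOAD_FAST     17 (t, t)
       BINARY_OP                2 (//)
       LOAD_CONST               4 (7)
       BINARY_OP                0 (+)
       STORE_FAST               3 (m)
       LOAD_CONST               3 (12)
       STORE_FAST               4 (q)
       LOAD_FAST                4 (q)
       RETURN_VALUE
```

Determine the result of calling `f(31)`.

12

LOAD_FAST a → push 31. Stack: [31]
LOAD_CONST → push 4. Stack: [31, 4]
BINARY_OP + → 31 + 4 = 35. Stack: [35]
STORE_FAST t → t=35. Stack: []
LOAD_FAST_LOAD_FAST a,t → push 31,35. Stack: [31, 35]
COMPARE_OP bool(>=) → 31 vs 35 = False. Stack: [False]
POP_JUMP_IF_FALSE → pop False; jump. Stack: []
LOAD_CONST → push 12. Stack: [12]
LOAD_FAST a → push 31. Stack: [12, 31]
BINARY_OP // → 12 // 31 = 0. Stack: [0]
STORE_FAST w → w=0. Stack: []
LOAD_FAST_LOAD_FAST t,t → push 35,35. Stack: [35, 35]
BINARY_OP // → 35 // 35 = 1. Stack: [1]
LOAD_CONST → push 7. Stack: [1, 7]
BINARY_OP + → 1 + 7 = 8. Stack: [8]
STORE_FAST m → m=8. Stack: []
LOAD_CONST → push 12. Stack: [12]
STORE_FAST q → q=12. Stack: []
LOAD_FAST q → push 12. Stack: [12]
RETURN_VALUE → return 12.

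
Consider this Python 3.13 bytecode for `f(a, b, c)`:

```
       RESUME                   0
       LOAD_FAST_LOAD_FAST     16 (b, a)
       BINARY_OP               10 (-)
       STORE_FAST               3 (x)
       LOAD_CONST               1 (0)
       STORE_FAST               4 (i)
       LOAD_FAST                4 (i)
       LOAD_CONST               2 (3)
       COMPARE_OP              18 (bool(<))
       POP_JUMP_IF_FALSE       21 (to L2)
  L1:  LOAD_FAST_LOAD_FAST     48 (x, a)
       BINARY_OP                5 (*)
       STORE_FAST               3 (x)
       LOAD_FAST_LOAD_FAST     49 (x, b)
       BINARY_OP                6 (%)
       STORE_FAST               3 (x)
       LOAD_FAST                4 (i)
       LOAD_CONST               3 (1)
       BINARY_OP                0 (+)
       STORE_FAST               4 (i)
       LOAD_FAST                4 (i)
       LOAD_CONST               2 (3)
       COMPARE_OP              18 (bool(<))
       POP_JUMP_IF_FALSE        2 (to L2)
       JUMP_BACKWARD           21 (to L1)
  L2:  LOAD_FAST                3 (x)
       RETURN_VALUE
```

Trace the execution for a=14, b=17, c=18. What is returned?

4

LOAD_FAST_LOAD_FAST b,a → push 17,14. Stack: [17, 14]
BINARY_OP - → 17 - 14 = 3. Stack: [3]
STORE_FAST x → x=3. Stack: []
LOAD_CONST → push 0. Stack: [0]
STORE_FAST i → i=0. Stack: []
LOAD_FAST i → push 0. Stack: [0]
LOAD_CONST → push 3. Stack: [0, 3]
COMPARE_OP bool(<) → 0 vs 3 = True. Stack: [True]
POP_JUMP_IF_FALSE → pop True; no jump. Stack: []
LOAD_FAST_LOAD_FAST x,a → push 3,14. Stack: [3, 14]
BINARY_OP * → 3 * 14 = 42. Stack: [42]
STORE_FAST x → x=42. Stack: []
LOAD_FAST_LOAD_FAST x,b → push 42,17. Stack: [42, 17]
BINARY_OP % → 42 % 17 = 8. Stack: [8]
STORE_FAST x → x=8. Stack: []
LOAD_FAST i → push 0. Stack: [0]
LOAD_CONST → push 1. Stack: [0, 1]
BINARY_OP + → 0 + 1 = 1. Stack: [1]
STORE_FAST i → i=1. Stack: []
LOAD_FAST i → push 1. Stack: [1]
LOAD_CONST → push 3. Stack: [1, 3]
COMPARE_OP bool(<) → 1 vs 3 = True. Stack: [True]
POP_JUMP_IF_FALSE → pop True; no jump. Stack: []
LOAD_FAST_LOAD_FAST x,a → push 8,14. Stack: [8, 14]
BINARY_OP * → 8 * 14 = 112. Stack: [112]
STORE_FAST x → x=112. Stack: []
LOAD_FAST_LOAD_FAST x,b → push 112,17. Stack: [112, 17]
BINARY_OP % → 112 % 17 = 10. Stack: [10]
STORE_FAST x → x=10. Stack: []
LOAD_FAST i → push 1. Stack: [1]
LOAD_CONST → push 1. Stack: [1, 1]
BINARY_OP + → 1 + 1 = 2. Stack: [2]
STORE_FAST i → i=2. Stack: []
LOAD_FAST i → push 2. Stack: [2]
LOAD_CONST → push 3. Stack: [2, 3]
COMPARE_OP bool(<) → 2 vs 3 = True. Stack: [True]
POP_JUMP_IF_FALSE → pop True; no jump. Stack: []
LOAD_FAST_LOAD_FAST x,a → push 10,14. Stack: [10, 14]
BINARY_OP * → 10 * 14 = 140. Stack: [140]
STORE_FAST x → x=140. Stack: []
LOAD_FAST_LOAD_FAST x,b → push 140,17. Stack: [140, 17]
BINARY_OP % → 140 % 17 = 4. Stack: [4]
STORE_FAST x → x=4. Stack: []
LOAD_FAST i → push 2. Stack: [2]
LOAD_CONST → push 1. Stack: [2, 1]
BINARY_OP + → 2 + 1 = 3. Stack: [3]
STORE_FAST i → i=3. Stack: []
LOAD_FAST i → push 3. Stack: [3]
LOAD_CONST → push 3. Stack: [3, 3]
COMPARE_OP bool(<) → 3 vs 3 = False. Stack: [False]
POP_JUMP_IF_FALSE → pop False; jump. Stack: []
LOAD_FAST x → push 4. Stack: [4]
RETURN_VALUE → return 4.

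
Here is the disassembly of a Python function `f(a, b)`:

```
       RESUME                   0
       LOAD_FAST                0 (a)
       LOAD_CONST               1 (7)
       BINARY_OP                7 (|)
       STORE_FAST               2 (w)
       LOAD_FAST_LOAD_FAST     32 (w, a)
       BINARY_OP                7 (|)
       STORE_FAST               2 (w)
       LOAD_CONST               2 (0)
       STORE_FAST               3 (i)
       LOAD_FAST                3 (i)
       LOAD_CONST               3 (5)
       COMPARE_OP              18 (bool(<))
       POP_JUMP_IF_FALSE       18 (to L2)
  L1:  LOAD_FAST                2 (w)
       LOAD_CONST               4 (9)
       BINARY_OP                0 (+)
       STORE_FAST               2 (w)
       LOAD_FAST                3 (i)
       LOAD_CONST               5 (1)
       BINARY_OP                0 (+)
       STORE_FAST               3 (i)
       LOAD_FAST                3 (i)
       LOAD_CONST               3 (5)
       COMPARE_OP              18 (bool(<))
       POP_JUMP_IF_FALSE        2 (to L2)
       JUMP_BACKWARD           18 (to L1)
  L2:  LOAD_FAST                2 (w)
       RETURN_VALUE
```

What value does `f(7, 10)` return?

52

LOAD_FAST a → push 7
LOAD_CONST → push 7
BINARY_OP | → 7 | 7 = 7
STORE_FAST w → w=7
LOAD_FAST_LOAD_FAST w,a → push 7,7
BINARY_OP | → 7 | 7 = 7
STORE_FAST w → w=7
LOAD_CONST → push 0
STORE_FAST i → i=0
LOAD_FAST i → push 0
LOAD_CONST → push 5
COMPARE_OP bool(<) → 0 vs 5 = True
POP_JUMP_IF_FALSE → pop True; no jump
LOAD_FAST w → push 7
LOAD_CONST → push 9
BINARY_OP + → 7 + 9 = 16
STORE_FAST w → w=16
LOAD_FAST i → push 0
LOAD_CONST → push 1
BINARY_OP + → 0 + 1 = 1
STORE_FAST i → i=1
LOAD_FAST i → push 1
LOAD_CONST → push 5
COMPARE_OP bool(<) → 1 vs 5 = True
POP_JUMP_IF_FALSE → pop True; no jump
LOAD_FAST w → push 16
LOAD_CONST → push 9
BINARY_OP + → 16 + 9 = 25
STORE_FAST w → w=25
LOAD_FAST i → push 1
LOAD_CONST → push 1
BINARY_OP + → 1 + 1 = 2
STORE_FAST i → i=2
LOAD_FAST i → push 2
LOAD_CONST → push 5
COMPARE_OP bool(<) → 2 vs 5 = True
POP_JUMP_IF_FALSE → pop True; no jump
LOAD_FAST w → push 25
LOAD_CONST → push 9
BINARY_OP + → 25 + 9 = 34
STORE_FAST w → w=34
LOAD_FAST i → push 2
LOAD_CONST → push 1
BINARY_OP + → 2 + 1 = 3
STORE_FAST i → i=3
LOAD_FAST i → push 3
LOAD_CONST → push 5
COMPARE_OP bool(<) → 3 vs 5 = True
POP_JUMP_IF_FALSE → pop True; no jump
LOAD_FAST w → push 34
LOAD_CONST → push 9
BINARY_OP + → 34 + 9 = 43
STORE_FAST w → w=43
LOAD_FAST i → push 3
LOAD_CONST → push 1
BINARY_OP + → 3 + 1 = 4
STORE_FAST i → i=4
LOAD_FAST i → push 4
LOAD_CONST → push 5
COMPARE_OP bool(<) → 4 vs 5 = True
POP_JUMP_IF_FALSE → pop True; no jump
LOAD_FAST w → push 43
LOAD_CONST → push 9
BINARY_OP + → 43 + 9 = 52
STORE_FAST w → w=52
LOAD_FAST i → push 4
LOAD_CONST → push 1
BINARY_OP + → 4 + 1 = 5
STORE_FAST i → i=5
LOAD_FAST i → push 5
LOAD_CONST → push 5
COMPARE_OP bool(<) → 5 vs 5 = False
POP_JUMP_IF_FALSE → pop False; jump
LOAD_FAST w → push 52
RETURN_VALUE → return 52.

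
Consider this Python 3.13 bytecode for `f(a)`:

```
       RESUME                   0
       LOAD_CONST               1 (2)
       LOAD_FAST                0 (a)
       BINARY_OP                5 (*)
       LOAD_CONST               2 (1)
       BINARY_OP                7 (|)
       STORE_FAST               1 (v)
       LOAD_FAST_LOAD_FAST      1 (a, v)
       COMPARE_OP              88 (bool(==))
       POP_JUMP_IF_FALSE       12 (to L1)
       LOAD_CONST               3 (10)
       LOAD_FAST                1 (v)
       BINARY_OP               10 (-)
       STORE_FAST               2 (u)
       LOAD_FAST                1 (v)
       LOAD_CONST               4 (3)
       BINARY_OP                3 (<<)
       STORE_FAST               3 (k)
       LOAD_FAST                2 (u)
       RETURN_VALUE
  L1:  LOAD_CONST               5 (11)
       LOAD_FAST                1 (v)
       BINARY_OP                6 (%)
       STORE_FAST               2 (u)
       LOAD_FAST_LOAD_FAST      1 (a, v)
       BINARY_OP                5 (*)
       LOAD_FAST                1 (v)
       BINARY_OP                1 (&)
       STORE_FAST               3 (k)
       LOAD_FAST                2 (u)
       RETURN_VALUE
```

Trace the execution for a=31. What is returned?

11

LOAD_CONST → push 2. Stack: [2]
LOAD_FAST a → push 31. Stack: [2, 31]
BINARY_OP * → 2 * 31 = 62. Stack: [62]
LOAD_CONST → push 1. Stack: [62, 1]
BINARY_OP | → 62 | 1 = 63. Stack: [63]
STORE_FAST v → v=63. Stack: []
LOAD_FAST_LOAD_FAST a,v → push 31,63. Stack: [31, 63]
COMPARE_OP bool(==) → 31 vs 63 = False. Stack: [False]
POP_JUMP_IF_FALSE → pop False; jump. Stack: []
LOAD_CONST → push 11. Stack: [11]
LOAD_FAST v → push 63. Stack: [11, 63]
BINARY_OP % → 11 % 63 = 11. Stack: [11]
STORE_FAST u → u=11. Stack: []
LOAD_FAST_LOAD_FAST a,v → push 31,63. Stack: [31, 63]
BINARY_OP * → 31 * 63 = 1953. Stack: [1953]
LOAD_FAST v → push 63. Stack: [1953, 63]
BINARY_OP & → 1953 & 63 = 33. Stack: [33]
STORE_FAST k → k=33. Stack: []
LOAD_FAST u → push 11. Stack: [11]
RETURN_VALUE → return 11.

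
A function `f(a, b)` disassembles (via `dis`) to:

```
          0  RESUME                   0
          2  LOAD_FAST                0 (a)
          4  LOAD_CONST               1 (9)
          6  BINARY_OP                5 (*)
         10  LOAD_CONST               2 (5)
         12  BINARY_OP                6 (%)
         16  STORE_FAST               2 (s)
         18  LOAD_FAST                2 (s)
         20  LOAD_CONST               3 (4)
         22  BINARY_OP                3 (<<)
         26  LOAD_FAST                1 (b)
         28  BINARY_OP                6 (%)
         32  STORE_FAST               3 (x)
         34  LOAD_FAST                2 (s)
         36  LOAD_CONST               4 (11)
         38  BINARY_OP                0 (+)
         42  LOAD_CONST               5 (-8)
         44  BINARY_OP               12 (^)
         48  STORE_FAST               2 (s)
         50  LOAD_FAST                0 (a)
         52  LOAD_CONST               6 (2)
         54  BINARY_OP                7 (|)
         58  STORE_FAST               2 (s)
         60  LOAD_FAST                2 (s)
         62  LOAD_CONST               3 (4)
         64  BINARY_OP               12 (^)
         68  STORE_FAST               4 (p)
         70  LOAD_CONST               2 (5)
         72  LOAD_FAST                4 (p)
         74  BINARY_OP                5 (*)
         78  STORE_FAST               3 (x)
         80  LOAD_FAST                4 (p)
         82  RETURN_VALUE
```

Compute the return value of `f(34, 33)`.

38

LOAD_FAST a → push 34. Stack: [34]
LOAD_CONST → push 9. Stack: [34, 9]
BINARY_OP * → 34 * 9 = 306. Stack: [306]
LOAD_CONST → push 5. Stack: [306, 5]
BINARY_OP % → 306 % 5 = 1. Stack: [1]
STORE_FAST s → s=1. Stack: []
LOAD_FAST s → push 1. Stack: [1]
LOAD_CONST → push 4. Stack: [1, 4]
BINARY_OP << → 1 << 4 = 16. Stack: [16]
LOAD_FAST b → push 33. Stack: [16, 33]
BINARY_OP % → 16 % 33 = 16. Stack: [16]
STORE_FAST x → x=16. Stack: []
LOAD_FAST s → push 1. Stack: [1]
LOAD_CONST → push 11. Stack: [1, 11]
BINARY_OP + → 1 + 11 = 12. Stack: [12]
LOAD_CONST → push -8. Stack: [12, -8]
BINARY_OP ^ → 12 ^ -8 = -12. Stack: [-12]
STORE_FAST s → s=-12. Stack: []
LOAD_FAST a → push 34. Stack: [34]
LOAD_CONST → push 2. Stack: [34, 2]
BINARY_OP | → 34 | 2 = 34. Stack: [34]
STORE_FAST s → s=34. Stack: []
LOAD_FAST s → push 34. Stack: [34]
LOAD_CONST → push 4. Stack: [34, 4]
BINARY_OP ^ → 34 ^ 4 = 38. Stack: [38]
STORE_FAST p → p=38. Stack: []
LOAD_CONST → push 5. Stack: [5]
LOAD_FAST p → push 38. Stack: [5, 38]
BINARY_OP * → 5 * 38 = 190. Stack: [190]
STORE_FAST x → x=190. Stack: []
LOAD_FAST p → push 38. Stack: [38]
RETURN_VALUE → return 38.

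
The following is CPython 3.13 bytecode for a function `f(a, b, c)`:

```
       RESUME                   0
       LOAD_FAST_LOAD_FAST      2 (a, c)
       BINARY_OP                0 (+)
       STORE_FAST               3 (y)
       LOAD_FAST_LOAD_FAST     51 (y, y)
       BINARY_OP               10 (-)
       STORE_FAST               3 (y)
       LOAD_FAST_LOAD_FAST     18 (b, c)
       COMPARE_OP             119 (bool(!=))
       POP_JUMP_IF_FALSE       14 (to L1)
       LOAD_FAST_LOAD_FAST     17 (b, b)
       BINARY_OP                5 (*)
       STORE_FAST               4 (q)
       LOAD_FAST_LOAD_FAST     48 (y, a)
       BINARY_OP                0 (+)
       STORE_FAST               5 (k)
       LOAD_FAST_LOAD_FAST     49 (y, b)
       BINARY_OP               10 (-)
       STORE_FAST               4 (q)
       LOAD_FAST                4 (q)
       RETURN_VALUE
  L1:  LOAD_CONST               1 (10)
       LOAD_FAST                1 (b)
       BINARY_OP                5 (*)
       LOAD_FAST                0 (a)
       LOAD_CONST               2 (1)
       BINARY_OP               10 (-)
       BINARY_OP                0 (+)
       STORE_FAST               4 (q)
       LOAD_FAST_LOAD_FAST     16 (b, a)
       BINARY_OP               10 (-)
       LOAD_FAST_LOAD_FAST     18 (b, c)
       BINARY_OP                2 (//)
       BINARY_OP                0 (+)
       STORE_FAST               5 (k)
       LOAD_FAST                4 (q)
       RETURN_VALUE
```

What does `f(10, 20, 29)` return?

LOAD_FAST_LOAD_FAST a,c → push 10,29. Stack: [10, 29]
BINARY_OP + → 10 + 29 = 39. Stack: [39]
STORE_FAST y → y=39. Stack: []
LOAD_FAST_LOAD_FAST y,y → push 39,39. Stack: [39, 39]
BINARY_OP - → 39 - 39 = 0. Stack: [0]
STORE_FAST y → y=0. Stack: []
LOAD_FAST_LOAD_FAST b,c → push 20,29. Stack: [20, 29]
COMPARE_OP bool(!=) → 20 vs 29 = True. Stack: [True]
POP_JUMP_IF_FALSE → pop True; no jump. Stack: []
LOAD_FAST_LOAD_FAST b,b → push 20,20. Stack: [20, 20]
BINARY_OP * → 20 * 20 = 400. Stack: [400]
STORE_FAST q → q=400. Stack: []
LOAD_FAST_LOAD_FAST y,a → push 0,10. Stack: [0, 10]
BINARY_OP + → 0 + 10 = 10. Stack: [10]
STORE_FAST k → k=10. Stack: []
LOAD_FAST_LOAD_FAST y,b → push 0,20. Stack: [0, 20]
BINARY_OP - → 0 - 20 = -20. Stack: [-20]
STORE_FAST q → q=-20. Stack: []
LOAD_FAST q → push -20. Stack: [-20]
RETURN_VALUE → return -20.

-20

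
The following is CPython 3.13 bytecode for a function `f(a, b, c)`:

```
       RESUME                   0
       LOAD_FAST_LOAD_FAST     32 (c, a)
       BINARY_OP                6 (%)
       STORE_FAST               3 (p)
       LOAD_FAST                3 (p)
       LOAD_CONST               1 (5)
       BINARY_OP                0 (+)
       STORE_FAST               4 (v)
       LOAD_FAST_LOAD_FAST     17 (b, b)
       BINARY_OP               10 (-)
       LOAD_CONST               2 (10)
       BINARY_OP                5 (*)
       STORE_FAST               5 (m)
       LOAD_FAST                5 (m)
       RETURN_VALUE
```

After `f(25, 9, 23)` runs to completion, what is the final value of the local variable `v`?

28

LOAD_FAST_LOAD_FAST c,a → push 23,25. Stack: [23, 25]
BINARY_OP % → 23 % 25 = 23. Stack: [23]
STORE_FAST p → p=23. Stack: []
LOAD_FAST p → push 23. Stack: [23]
LOAD_CONST → push 5. Stack: [23, 5]
BINARY_OP + → 23 + 5 = 28. Stack: [28]
STORE_FAST v → v=28. Stack: []
LOAD_FAST_LOAD_FAST b,b → push 9,9. Stack: [9, 9]
BINARY_OP - → 9 - 9 = 0. Stack: [0]
LOAD_CONST → push 10. Stack: [0, 10]
BINARY_OP * → 0 * 10 = 0. Stack: [0]
STORE_FAST m → m=0. Stack: []
LOAD_FAST m → push 0. Stack: [0]
RETURN_VALUE → return 0.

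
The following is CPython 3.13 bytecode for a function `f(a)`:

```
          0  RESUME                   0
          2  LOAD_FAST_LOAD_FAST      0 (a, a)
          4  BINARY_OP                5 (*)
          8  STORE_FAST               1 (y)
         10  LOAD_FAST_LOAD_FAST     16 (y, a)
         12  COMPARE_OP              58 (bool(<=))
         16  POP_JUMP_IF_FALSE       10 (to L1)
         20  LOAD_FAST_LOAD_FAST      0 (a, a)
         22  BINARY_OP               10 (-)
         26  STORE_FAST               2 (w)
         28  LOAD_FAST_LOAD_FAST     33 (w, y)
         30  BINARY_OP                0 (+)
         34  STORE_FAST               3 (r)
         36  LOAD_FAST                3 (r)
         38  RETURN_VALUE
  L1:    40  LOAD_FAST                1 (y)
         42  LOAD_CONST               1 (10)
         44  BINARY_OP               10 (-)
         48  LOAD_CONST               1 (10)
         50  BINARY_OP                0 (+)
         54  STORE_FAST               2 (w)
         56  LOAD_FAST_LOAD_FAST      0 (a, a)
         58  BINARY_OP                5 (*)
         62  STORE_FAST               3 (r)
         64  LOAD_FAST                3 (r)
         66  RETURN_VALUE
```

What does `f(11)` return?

121

LOAD_FAST_LOAD_FAST a,a → push 11,11. Stack: [11, 11]
BINARY_OP * → 11 * 11 = 121. Stack: [121]
STORE_FAST y → y=121. Stack: []
LOAD_FAST_LOAD_FAST y,a → push 121,11. Stack: [121, 11]
COMPARE_OP bool(<=) → 121 vs 11 = False. Stack: [False]
POP_JUMP_IF_FALSE → pop False; jump. Stack: []
LOAD_FAST y → push 121. Stack: [121]
LOAD_CONST → push 10. Stack: [121, 10]
BINARY_OP - → 121 - 10 = 111. Stack: [111]
LOAD_CONST → push 10. Stack: [111, 10]
BINARY_OP + → 111 + 10 = 121. Stack: [121]
STORE_FAST w → w=121. Stack: []
LOAD_FAST_LOAD_FAST a,a → push 11,11. Stack: [11, 11]
BINARY_OP * → 11 * 11 = 121. Stack: [121]
STORE_FAST r → r=121. Stack: []
LOAD_FAST r → push 121. Stack: [121]
RETURN_VALUE → return 121.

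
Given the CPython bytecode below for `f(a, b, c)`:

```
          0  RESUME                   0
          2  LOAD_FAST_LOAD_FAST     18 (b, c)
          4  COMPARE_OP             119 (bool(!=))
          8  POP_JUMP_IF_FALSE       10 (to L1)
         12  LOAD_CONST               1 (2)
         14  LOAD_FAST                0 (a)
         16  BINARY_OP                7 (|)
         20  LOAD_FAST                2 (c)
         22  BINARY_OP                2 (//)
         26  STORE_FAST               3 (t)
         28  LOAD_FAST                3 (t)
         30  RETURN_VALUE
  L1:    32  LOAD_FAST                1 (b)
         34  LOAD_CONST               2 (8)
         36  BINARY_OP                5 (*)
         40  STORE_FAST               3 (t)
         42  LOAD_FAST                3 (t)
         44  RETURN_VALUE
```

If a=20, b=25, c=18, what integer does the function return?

1

LOAD_FAST_LOAD_FAST b,c → push 25,18. Stack: [25, 18]
COMPARE_OP bool(!=) → 25 vs 18 = True. Stack: [True]
POP_JUMP_IF_FALSE → pop True; no jump. Stack: []
LOAD_CONST → push 2. Stack: [2]
LOAD_FAST a → push 20. Stack: [2, 20]
BINARY_OP | → 2 | 20 = 22. Stack: [22]
LOAD_FAST c → push 18. Stack: [22, 18]
BINARY_OP // → 22 // 18 = 1. Stack: [1]
STORE_FAST t → t=1. Stack: []
LOAD_FAST t → push 1. Stack: [1]
RETURN_VALUE → return 1.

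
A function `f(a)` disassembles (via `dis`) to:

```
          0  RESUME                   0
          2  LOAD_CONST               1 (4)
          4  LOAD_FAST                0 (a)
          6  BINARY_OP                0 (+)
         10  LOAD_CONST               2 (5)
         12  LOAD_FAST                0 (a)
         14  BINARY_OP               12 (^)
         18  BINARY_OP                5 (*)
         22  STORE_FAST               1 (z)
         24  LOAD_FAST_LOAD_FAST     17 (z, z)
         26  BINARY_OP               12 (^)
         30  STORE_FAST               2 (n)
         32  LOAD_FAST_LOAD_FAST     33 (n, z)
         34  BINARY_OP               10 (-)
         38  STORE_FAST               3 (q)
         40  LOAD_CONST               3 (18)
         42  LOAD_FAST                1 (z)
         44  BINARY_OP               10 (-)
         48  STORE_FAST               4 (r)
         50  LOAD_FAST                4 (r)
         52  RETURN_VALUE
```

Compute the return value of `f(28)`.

LOAD_CONST → push 4. Stack: [4]
LOAD_FAST a → push 28. Stack: [4, 28]
BINARY_OP + → 4 + 28 = 32. Stack: [32]
LOAD_CONST → push 5. Stack: [32, 5]
LOAD_FAST a → push 28. Stack: [32, 5, 28]
BINARY_OP ^ → 5 ^ 28 = 25. Stack: [32, 25]
BINARY_OP * → 32 * 25 = 800. Stack: [800]
STORE_FAST z → z=800. Stack: []
LOAD_FAST_LOAD_FAST z,z → push 800,800. Stack: [800, 800]
BINARY_OP ^ → 800 ^ 800 = 0. Stack: [0]
STORE_FAST n → n=0. Stack: []
LOAD_FAST_LOAD_FAST n,z → push 0,800. Stack: [0, 800]
BINARY_OP - → 0 - 800 = -800. Stack: [-800]
STORE_FAST q → q=-800. Stack: []
LOAD_CONST → push 18. Stack: [18]
LOAD_FAST z → push 800. Stack: [18, 800]
BINARY_OP - → 18 - 800 = -782. Stack: [-782]
STORE_FAST r → r=-782. Stack: []
LOAD_FAST r → push -782. Stack: [-782]
RETURN_VALUE → return -782.

-782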